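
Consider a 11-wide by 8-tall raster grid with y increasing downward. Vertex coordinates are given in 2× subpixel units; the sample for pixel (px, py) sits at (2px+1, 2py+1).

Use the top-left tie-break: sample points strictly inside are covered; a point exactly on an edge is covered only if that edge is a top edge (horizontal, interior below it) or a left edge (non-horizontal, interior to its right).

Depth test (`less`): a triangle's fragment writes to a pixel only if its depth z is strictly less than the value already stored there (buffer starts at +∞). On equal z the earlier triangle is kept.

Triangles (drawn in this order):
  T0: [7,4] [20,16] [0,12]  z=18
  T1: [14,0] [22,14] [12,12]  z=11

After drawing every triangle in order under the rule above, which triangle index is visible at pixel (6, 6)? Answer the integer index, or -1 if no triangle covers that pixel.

T0:
  2·area = 188
  edge (7, 4)→(20, 16): d=(13,12) right/bottom  bias=-1
  edge (20, 16)→(0, 12): d=(-20,-4) top-left  bias=+0
  edge (0, 12)→(7, 4): d=(7,-8) top-left  bias=+0
    (3,2)@(7, 5): e=[13,168,7] → X
    (4,2)@(9, 5): e=[-11,176,23] → .
    (2,3)@(5, 7): e=[63,120,5] → X
    (4,3)@(9, 7): e=[15,136,37] → X
    (5,3)@(11, 7): e=[-9,144,53] → .
    (1,4)@(3, 9): e=[113,72,3] → X
    (5,4)@(11, 9): e=[17,104,67] → X
    (6,4)@(13, 9): e=[-7,112,83] → .
    (0,5)@(1, 11): e=[163,24,1] → X
    (6,5)@(13, 11): e=[19,72,97] → X
    (7,5)@(15, 11): e=[-5,80,113] → .
    (0,6)@(1, 13): e=[189,-16,15] → .
    (2,6)@(5, 13): e=[141,0,47] → X  [on edge]
    (7,7)@(15, 15): e=[47,0,141] → X  [on edge]
  covered (24 px):
    . . . . . . . . . . .
    . . . . . . . . . . .
    . . . X . . . . . . .
    . . X X X . . . . . .
    . X X X X X . . . . .
    X X X X X X X . . . .
    . . X X X X X X . . .
    . . . . . . . X X . .
T1:
  2·area = 124
  edge (14, 0)→(22, 14): d=(8,14) right/bottom  bias=-1
  edge (22, 14)→(12, 12): d=(-10,-2) top-left  bias=+0
  edge (12, 12)→(14, 0): d=(2,-12) top-left  bias=+0
    (7,1)@(15, 3): e=[10,96,18] → X
    (8,1)@(17, 3): e=[-18,100,42] → .
    (7,2)@(15, 5): e=[26,76,22] → X
    (8,2)@(17, 5): e=[-2,80,46] → .
    (6,3)@(13, 7): e=[70,52,2] → X
    (8,3)@(17, 7): e=[14,60,50] → X
    (9,3)@(19, 7): e=[-14,64,74] → .
    (6,4)@(13, 9): e=[86,32,6] → X
    (9,4)@(19, 9): e=[2,44,78] → X
    (10,4)@(21, 9): e=[-26,48,102] → .
    (3,5)@(7, 11): e=[186,0,-62] → .  [on edge]
    (6,5)@(13, 11): e=[102,12,10] → X
    (8,6)@(17, 13): e=[62,0,62] → X  [on edge]
  covered (16 px):
    . . . . . . . . . . .
    . . . . . . . X . . .
    . . . . . . . X . . .
    . . . . . . X X X . .
    . . . . . . X X X X .
    . . . . . . X X X X .
    . . . . . . . . X X X
    . . . . . . . . . . .

Z-buffer (winner per pixel, '.' = empty):
  . . . . . . . . . . .
  . . . . . . . 1 . . .
  . . . 0 . . . 1 . . .
  . . 0 0 0 . 1 1 1 . .
  . 0 0 0 0 0 1 1 1 1 .
  0 0 0 0 0 0 1 1 1 1 .
  . . 0 0 0 0 0 0 1 1 1
  . . . . . . . 0 0 . .

Result: 0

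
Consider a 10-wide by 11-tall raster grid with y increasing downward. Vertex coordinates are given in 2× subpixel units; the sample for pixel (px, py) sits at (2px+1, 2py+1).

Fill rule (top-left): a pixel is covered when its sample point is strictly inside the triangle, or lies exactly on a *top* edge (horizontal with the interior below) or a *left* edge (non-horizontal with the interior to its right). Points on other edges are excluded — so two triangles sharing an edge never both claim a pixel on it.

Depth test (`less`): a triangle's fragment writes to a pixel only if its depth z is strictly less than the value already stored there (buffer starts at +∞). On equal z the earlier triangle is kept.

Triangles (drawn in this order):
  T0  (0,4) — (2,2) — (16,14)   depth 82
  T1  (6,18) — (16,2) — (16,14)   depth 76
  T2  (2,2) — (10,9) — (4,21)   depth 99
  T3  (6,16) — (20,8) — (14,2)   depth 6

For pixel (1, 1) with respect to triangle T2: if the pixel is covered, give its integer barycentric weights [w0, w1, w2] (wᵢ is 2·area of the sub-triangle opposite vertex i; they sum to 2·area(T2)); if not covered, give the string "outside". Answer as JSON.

T0:
  2·area = 52
  edge (0, 4)→(2, 2): d=(2,-2) top-left  bias=+0
  edge (2, 2)→(16, 14): d=(14,12) right/bottom  bias=-1
  edge (16, 14)→(0, 4): d=(-16,-10) top-left  bias=+0
    (1,0)@(3, 1): e=[0,-26,78] → ·  [on edge]
    (0,1)@(1, 3): e=[0,26,26] → #  [on edge]
    (1,1)@(3, 3): e=[4,2,46] → #
    (2,1)@(5, 3): e=[8,-22,66] → ·
    (0,2)@(1, 5): e=[4,54,-6] → ·
    (1,2)@(3, 5): e=[8,30,14] → #
    (2,2)@(5, 5): e=[12,6,34] → #
    (3,2)@(7, 5): e=[16,-18,54] → ·
    (1,3)@(3, 7): e=[12,58,-18] → ·
    (2,3)@(5, 7): e=[16,34,2] → #
    (3,3)@(7, 7): e=[20,10,22] → #
    (4,3)@(9, 7): e=[24,-14,42] → ·
  covered (7 px):
    · · · · · · · · · ·
    # # · · · · · · · ·
    · # # · · · · · · ·
    · · # # · · · · · ·
    · · · · # · · · · ·
    · · · · · · · · · ·
    · · · · · · · · · ·
    · · · · · · · · · ·
    · · · · · · · · · ·
    · · · · · · · · · ·
    · · · · · · · · · ·
T1:
  2·area = 120
  edge (6, 18)→(16, 2): d=(10,-16) top-left  bias=+0
  edge (16, 2)→(16, 14): d=(0,12) right/bottom  bias=-1
  edge (16, 14)→(6, 18): d=(-10,4) right/bottom  bias=-1
    (7,2)@(15, 5): e=[14,12,94] → #
    (8,2)@(17, 5): e=[46,-12,86] → ·
    (6,3)@(13, 7): e=[2,36,82] → #
    (8,3)@(17, 7): e=[66,-12,66] → ·
    (6,4)@(13, 9): e=[22,36,62] → #
    (8,4)@(17, 9): e=[86,-12,46] → ·
    (5,5)@(11, 11): e=[10,60,50] → #
    (8,5)@(17, 11): e=[106,-12,26] → ·
    (5,6)@(11, 13): e=[30,60,30] → #
    (8,6)@(17, 13): e=[126,-12,6] → ·
    (4,7)@(9, 15): e=[18,84,18] → #
    (7,7)@(15, 15): e=[114,12,-6] → ·
  covered (15 px):
    · · · · · · · · · ·
    · · · · · · · · · ·
    · · · · · · · # · ·
    · · · · · · # # · ·
    · · · · · · # # · ·
    · · · · · # # # · ·
    · · · · · # # # · ·
    · · · · # # # · · ·
    · · · # · · · · · ·
    · · · · · · · · · ·
    · · · · · · · · · ·
T2:
  2·area = 138
  edge (2, 2)→(10, 9): d=(8,7) right/bottom  bias=-1
  edge (10, 9)→(4, 21): d=(-6,12) right/bottom  bias=-1
  edge (4, 21)→(2, 2): d=(-2,-19) top-left  bias=+0
    (1,1)@(3, 3): e=[1,120,17] → #
    (2,1)@(5, 3): e=[-13,96,55] → ·
    (6,1)@(13, 3): e=[-69,0,207] → ·  [on edge]
    (1,2)@(3, 5): e=[17,108,13] → #
    (2,2)@(5, 5): e=[3,84,51] → #
    (3,2)@(7, 5): e=[-11,60,89] → ·
    (1,3)@(3, 7): e=[33,96,9] → #
    (3,3)@(7, 7): e=[5,48,85] → #
    (4,3)@(9, 7): e=[-9,24,123] → ·
    (5,3)@(11, 7): e=[-23,0,161] → ·  [on edge]
    (1,4)@(3, 9): e=[49,84,5] → #
    (4,4)@(9, 9): e=[7,12,119] → #
    (4,5)@(9, 11): e=[23,0,115] → ·  [on edge]
    (3,7)@(7, 15): e=[69,0,69] → ·  [on edge]
    (2,9)@(5, 19): e=[115,0,23] → ·  [on edge]
  covered (17 px):
    · · · · · · · · · ·
    · # · · · · · · · ·
    · # # · · · · · · ·
    · # # # · · · · · ·
    · # # # # · · · · ·
    · # # # · · · · · ·
    · · # # · · · · · ·
    · · # · · · · · · ·
    · · # · · · · · · ·
    · · · · · · · · · ·
    · · · · · · · · · ·
T3:
  2·area = 132  (B↔C swapped to make it positive)
  edge (6, 16)→(14, 2): d=(8,-14) top-left  bias=+0
  edge (14, 2)→(20, 8): d=(6,6) right/bottom  bias=-1
  edge (20, 8)→(6, 16): d=(-14,8) right/bottom  bias=-1
    (6,0)@(13, 1): e=[-22,0,154] → ·  [on edge]
    (7,1)@(15, 3): e=[22,0,110] → ·  [on edge]
    (6,2)@(13, 5): e=[10,24,98] → #
    (7,2)@(15, 5): e=[38,12,82] → #
    (8,2)@(17, 5): e=[66,0,66] → ·  [on edge]
    (6,3)@(13, 7): e=[26,36,70] → #
    (8,3)@(17, 7): e=[82,12,38] → #
    (9,3)@(19, 7): e=[110,0,22] → ·  [on edge]
    (5,4)@(11, 9): e=[14,60,58] → #
    (9,4)@(19, 9): e=[126,12,-6] → ·
    (4,5)@(9, 11): e=[2,84,46] → #
    (7,5)@(15, 11): e=[86,48,-2] → ·
  covered (15 px):
    · · · · · · · · · ·
    · · · · · · · · · ·
    · · · · · · # # · ·
    · · · · · · # # # ·
    · · · · · # # # # ·
    · · · · # # # · · ·
    · · · · # # · · · ·
    · · · # · · · · · ·
    · · · · · · · · · ·
    · · · · · · · · · ·
    · · · · · · · · · ·

Final: [120,17,1]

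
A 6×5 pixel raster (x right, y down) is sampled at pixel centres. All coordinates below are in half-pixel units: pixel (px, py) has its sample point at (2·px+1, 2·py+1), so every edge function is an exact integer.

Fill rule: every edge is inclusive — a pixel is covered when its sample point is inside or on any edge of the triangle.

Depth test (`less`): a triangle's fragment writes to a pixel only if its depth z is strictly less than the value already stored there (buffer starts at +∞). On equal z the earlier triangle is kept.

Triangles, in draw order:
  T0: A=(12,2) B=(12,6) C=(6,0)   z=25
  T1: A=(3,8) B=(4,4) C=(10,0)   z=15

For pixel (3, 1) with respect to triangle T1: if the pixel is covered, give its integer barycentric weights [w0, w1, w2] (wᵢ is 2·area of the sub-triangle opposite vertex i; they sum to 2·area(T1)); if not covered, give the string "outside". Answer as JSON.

T0:
  2·area = 24
  edge (12, 2)→(12, 6): d=(0,4) inclusive
  edge (12, 6)→(6, 0): d=(-6,-6) inclusive
  edge (6, 0)→(12, 2): d=(6,2) inclusive
    (3,0)@(7, 1): e=[20,0,4] → X  [on edge]
    (4,0)@(9, 1): e=[12,12,0] → X  [on edge]
    (5,0)@(11, 1): e=[4,24,-4] → .
    (3,1)@(7, 3): e=[20,-12,16] → .
    (4,1)@(9, 3): e=[12,0,12] → X  [on edge]
    (5,1)@(11, 3): e=[4,12,8] → X
    (4,2)@(9, 5): e=[12,-12,24] → .
    (5,2)@(11, 5): e=[4,0,20] → X  [on edge]
    (5,3)@(11, 7): e=[4,-12,32] → .
  covered (5 px):
    . . . X X .
    . . . . X X
    . . . . . X
    . . . . . .
    . . . . . .
T1:
  2·area = 20
  edge (3, 8)→(4, 4): d=(1,-4) inclusive
  edge (4, 4)→(10, 0): d=(6,-4) inclusive
  edge (10, 0)→(3, 8): d=(-7,8) inclusive
    (4,0)@(9, 1): e=[17,2,1] → X
    (5,0)@(11, 1): e=[25,10,-15] → .
    (3,1)@(7, 3): e=[11,6,3] → X
    (4,1)@(9, 3): e=[19,14,-13] → .
    (2,2)@(5, 5): e=[5,10,5] → X
    (3,2)@(7, 5): e=[13,18,-11] → .
    (2,3)@(5, 7): e=[7,22,-9] → .
  covered (3 px):
    . . . . X .
    . . . X . .
    . . X . . .
    . . . . . .
    . . . . . .

Answer: [6,3,11]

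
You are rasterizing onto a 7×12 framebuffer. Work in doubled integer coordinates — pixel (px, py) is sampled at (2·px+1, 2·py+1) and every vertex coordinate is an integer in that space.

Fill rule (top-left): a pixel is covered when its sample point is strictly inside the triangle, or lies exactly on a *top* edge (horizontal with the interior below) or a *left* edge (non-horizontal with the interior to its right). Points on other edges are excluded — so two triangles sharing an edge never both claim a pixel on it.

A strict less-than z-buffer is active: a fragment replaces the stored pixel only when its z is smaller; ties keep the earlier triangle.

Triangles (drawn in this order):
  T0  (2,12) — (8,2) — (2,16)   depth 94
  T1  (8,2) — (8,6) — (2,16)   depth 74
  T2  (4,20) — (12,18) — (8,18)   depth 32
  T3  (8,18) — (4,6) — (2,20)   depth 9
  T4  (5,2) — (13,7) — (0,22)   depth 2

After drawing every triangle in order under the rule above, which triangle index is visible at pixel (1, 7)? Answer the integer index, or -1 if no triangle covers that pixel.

T0:
  2·area = 24
  edge (2, 12)→(8, 2): d=(6,-10) top-left  bias=+0
  edge (8, 2)→(2, 16): d=(-6,14) right/bottom  bias=-1
  edge (2, 16)→(2, 12): d=(0,-4) top-left  bias=+0
    (2,3)@(5, 7): e=[0,12,12] → X  [on edge]
    (3,3)@(7, 7): e=[20,-16,20] → .
    (2,4)@(5, 9): e=[12,0,12] → .  [on edge]
    (1,5)@(3, 11): e=[4,16,4] → X
    (2,5)@(5, 11): e=[24,-12,12] → .
    (1,6)@(3, 13): e=[16,4,4] → X
    (2,6)@(5, 13): e=[36,-24,12] → .
    (1,7)@(3, 15): e=[28,-8,4] → .
  covered (3 px):
    . . . . . . .
    . . . . . . .
    . . . . . . .
    . . X . . . .
    . . . . . . .
    . X . . . . .
    . X . . . . .
    . . . . . . .
    . . . . . . .
    . . . . . . .
    . . . . . . .
    . . . . . . .
T1:
  2·area = 24
  edge (8, 2)→(8, 6): d=(0,4) right/bottom  bias=-1
  edge (8, 6)→(2, 16): d=(-6,10) right/bottom  bias=-1
  edge (2, 16)→(8, 2): d=(6,-14) top-left  bias=+0
    (5,0)@(11, 1): e=[-12,0,36] → .  [on edge]
    (3,2)@(7, 5): e=[4,16,4] → X
    (4,2)@(9, 5): e=[-4,-4,32] → .
    (3,3)@(7, 7): e=[4,4,16] → X
    (4,3)@(9, 7): e=[-4,-16,44] → .
    (2,4)@(5, 9): e=[12,12,0] → X  [on edge]
    (3,4)@(7, 9): e=[4,-8,28] → .
    (2,5)@(5, 11): e=[12,0,12] → .  [on edge]
  covered (3 px):
    . . . . . . .
    . . . . . . .
    . . . X . . .
    . . . X . . .
    . . X . . . .
    . . . . . . .
    . . . . . . .
    . . . . . . .
    . . . . . . .
    . . . . . . .
    . . . . . . .
    . . . . . . .
T2:
  2·area = 8  (B↔C swapped to make it positive)
  edge (4, 20)→(8, 18): d=(4,-2) top-left  bias=+0
  edge (8, 18)→(12, 18): d=(4,0) top-left  bias=+0
  edge (12, 18)→(4, 20): d=(-8,2) right/bottom  bias=-1
    (3,9)@(7, 19): e=[2,4,2] → X
    (4,9)@(9, 19): e=[6,4,-2] → .
    (3,10)@(7, 21): e=[10,12,-14] → .
  covered (1 px):
    . . . . . . .
    . . . . . . .
    . . . . . . .
    . . . . . . .
    . . . . . . .
    . . . . . . .
    . . . . . . .
    . . . . . . .
    . . . . . . .
    . . . X . . .
    . . . . . . .
    . . . . . . .
T3:
  2·area = 80  (B↔C swapped to make it positive)
  edge (8, 18)→(2, 20): d=(-6,2) right/bottom  bias=-1
  edge (2, 20)→(4, 6): d=(2,-14) top-left  bias=+0
  edge (4, 6)→(8, 18): d=(4,12) right/bottom  bias=-1
    (1,1)@(3, 3): e=[100,-20,0] → .  [on edge]
    (2,4)@(5, 9): e=[60,20,0] → .  [on edge]
    (2,5)@(5, 11): e=[48,24,8] → X
    (3,5)@(7, 11): e=[44,52,-16] → .
    (1,6)@(3, 13): e=[40,0,40] → X  [on edge]
    (3,6)@(7, 13): e=[32,56,-8] → .
    (1,7)@(3, 15): e=[28,4,48] → X
    (3,7)@(7, 15): e=[20,60,0] → .  [on edge]
    (1,8)@(3, 17): e=[16,8,56] → X
    (3,8)@(7, 17): e=[8,64,8] → X
    (4,8)@(9, 17): e=[4,92,-16] → .
    (5,8)@(11, 17): e=[0,120,-40] → .  [on edge]
    (2,9)@(5, 19): e=[0,40,40] → .  [on edge]
    (4,10)@(9, 21): e=[-20,100,0] → .  [on edge]
  covered (9 px):
    . . . . . . .
    . . . . . . .
    . . . . . . .
    . . . . . . .
    . . . . . . .
    . . X . . . .
    . X X . . . .
    . X X . . . .
    . X X X . . .
    . X . . . . .
    . . . . . . .
    . . . . . . .
T4:
  2·area = 185
  edge (5, 2)→(13, 7): d=(8,5) right/bottom  bias=-1
  edge (13, 7)→(0, 22): d=(-13,15) right/bottom  bias=-1
  edge (0, 22)→(5, 2): d=(5,-20) top-left  bias=+0
    (2,1)@(5, 3): e=[8,172,5] → X
    (3,1)@(7, 3): e=[-2,142,45] → .
    (2,2)@(5, 5): e=[24,146,15] → X
    (3,2)@(7, 5): e=[14,116,55] → X
    (4,2)@(9, 5): e=[4,86,95] → X
    (5,2)@(11, 5): e=[-6,56,135] → .
    (2,3)@(5, 7): e=[40,120,25] → X
    (5,3)@(11, 7): e=[10,30,145] → X
    (6,3)@(13, 7): e=[0,0,185] → .  [on edge]
    (2,4)@(5, 9): e=[56,94,35] → X
    (6,4)@(13, 9): e=[16,-26,195] → .
    (1,5)@(3, 11): e=[82,98,5] → X
  covered (23 px):
    . . . . . . .
    . . X . . . .
    . . X X X . .
    . . X X X X .
    . . X X X X .
    . X X X X . .
    . X X X . . .
    . X X . . . .
    . X . . . . .
    X . . . . . .
    . . . . . . .
    . . . . . . .

Z-buffer (winner per pixel, '.' = empty):
  . . . . . . .
  . . 4 . . . .
  . . 4 4 4 . .
  . . 4 4 4 4 .
  . . 4 4 4 4 .
  . 4 4 4 4 . .
  . 4 4 4 . . .
  . 4 4 . . . .
  . 4 3 3 . . .
  4 3 . 2 . . .
  . . . . . . .
  . . . . . . .

Result: 4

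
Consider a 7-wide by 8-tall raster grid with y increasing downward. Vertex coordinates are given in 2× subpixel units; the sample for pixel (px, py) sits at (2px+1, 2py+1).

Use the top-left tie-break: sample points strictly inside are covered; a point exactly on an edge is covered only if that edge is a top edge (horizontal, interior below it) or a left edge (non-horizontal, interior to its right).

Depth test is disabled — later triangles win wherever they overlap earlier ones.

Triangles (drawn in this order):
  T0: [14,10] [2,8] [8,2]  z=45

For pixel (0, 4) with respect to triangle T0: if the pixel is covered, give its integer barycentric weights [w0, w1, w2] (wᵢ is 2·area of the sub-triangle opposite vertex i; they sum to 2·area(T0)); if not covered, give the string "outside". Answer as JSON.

T0:
  2·area = 84
  edge (14, 10)→(2, 8): d=(-12,-2) top-left  bias=+0
  edge (2, 8)→(8, 2): d=(6,-6) top-left  bias=+0
  edge (8, 2)→(14, 10): d=(6,8) right/bottom  bias=-1
    (4,0)@(9, 1): e=[98,0,-14] → ·  [on edge]
    (3,1)@(7, 3): e=[70,0,14] → #  [on edge]
    (4,1)@(9, 3): e=[74,12,-2] → ·
    (2,2)@(5, 5): e=[42,0,42] → #  [on edge]
    (4,2)@(9, 5): e=[50,24,10] → #
    (5,2)@(11, 5): e=[54,36,-6] → ·
    (1,3)@(3, 7): e=[14,0,70] → #  [on edge]
    (5,3)@(11, 7): e=[30,48,6] → #
    (6,3)@(13, 7): e=[34,60,-10] → ·
    (0,4)@(1, 9): e=[-14,0,98] → ·  [on edge]
    (1,4)@(3, 9): e=[-10,12,82] → ·
    (2,4)@(5, 9): e=[-6,24,66] → ·
  covered (12 px):
    · · · · · · ·
    · · · # · · ·
    · · # # # · ·
    · # # # # # ·
    · · · · # # #
    · · · · · · ·
    · · · · · · ·
    · · · · · · ·

Final: "outside"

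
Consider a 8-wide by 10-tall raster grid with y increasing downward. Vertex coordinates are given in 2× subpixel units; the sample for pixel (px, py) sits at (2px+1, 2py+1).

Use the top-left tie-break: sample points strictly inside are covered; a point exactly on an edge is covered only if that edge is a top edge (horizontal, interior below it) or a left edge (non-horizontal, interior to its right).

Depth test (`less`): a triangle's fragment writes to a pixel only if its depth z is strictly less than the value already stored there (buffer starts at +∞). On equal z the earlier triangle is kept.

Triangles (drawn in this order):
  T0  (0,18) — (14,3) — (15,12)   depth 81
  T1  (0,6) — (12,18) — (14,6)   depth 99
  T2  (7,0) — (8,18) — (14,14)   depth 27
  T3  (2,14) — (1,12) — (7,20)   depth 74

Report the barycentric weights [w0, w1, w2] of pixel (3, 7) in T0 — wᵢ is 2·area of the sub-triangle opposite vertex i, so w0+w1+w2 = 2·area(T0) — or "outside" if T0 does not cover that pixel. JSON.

T0:
  2·area = 141
  edge (0, 18)→(14, 3): d=(14,-15) top-left  bias=+0
  edge (14, 3)→(15, 12): d=(1,9) right/bottom  bias=-1
  edge (15, 12)→(0, 18): d=(-15,6) right/bottom  bias=-1
    (6,2)@(13, 5): e=[13,11,117] → █
    (7,2)@(15, 5): e=[43,-7,105] → ·
    (5,3)@(11, 7): e=[11,31,99] → █
    (7,3)@(15, 7): e=[71,-5,75] → ·
    (4,4)@(9, 9): e=[9,51,81] → █
    (7,4)@(15, 9): e=[99,-3,45] → ·
    (3,5)@(7, 11): e=[7,71,63] → █
    (7,5)@(15, 11): e=[127,-1,15] → ·
    (2,6)@(5, 13): e=[5,91,45] → █
    (6,6)@(13, 13): e=[125,19,-3] → ·
    (1,7)@(3, 15): e=[3,111,27] → █
    (4,7)@(9, 15): e=[93,57,-9] → ·
  covered (18 px):
    · · · · · · · ·
    · · · · · · · ·
    · · · · · · █ ·
    · · · · · █ █ ·
    · · · · █ █ █ ·
    · · · █ █ █ █ ·
    · · █ █ █ █ · ·
    · █ █ █ · · · ·
    █ · · · · · · ·
    · · · · · · · ·
T1:
  2·area = 168  (B↔C swapped to make it positive)
  edge (0, 6)→(14, 6): d=(14,0) top-left  bias=+0
  edge (14, 6)→(12, 18): d=(-2,12) right/bottom  bias=-1
  edge (12, 18)→(0, 6): d=(-12,-12) top-left  bias=+0
    (0,3)@(1, 7): e=[14,154,0] → █  [on edge]
    (1,3)@(3, 7): e=[14,130,24] → █
    (2,3)@(5, 7): e=[14,106,48] → █
    (3,3)@(7, 7): e=[14,82,72] → █
    (4,3)@(9, 7): e=[14,58,96] → █
    (5,3)@(11, 7): e=[14,34,120] → █
    (6,3)@(13, 7): e=[14,10,144] → █
    (7,3)@(15, 7): e=[14,-14,168] → ·
    (0,4)@(1, 9): e=[42,150,-24] → ·
    (1,4)@(3, 9): e=[42,126,0] → █  [on edge]
    (7,4)@(15, 9): e=[42,-18,144] → ·
    (1,5)@(3, 11): e=[70,122,-24] → ·
    (2,5)@(5, 11): e=[70,98,0] → █  [on edge]
    (3,6)@(7, 13): e=[98,70,0] → █  [on edge]
    (4,7)@(9, 15): e=[126,42,0] → █  [on edge]
    (5,8)@(11, 17): e=[154,14,0] → █  [on edge]
    (6,9)@(13, 19): e=[182,-14,0] → ·  [on edge]
  covered (24 px):
    · · · · · · · ·
    · · · · · · · ·
    · · · · · · · ·
    █ █ █ █ █ █ █ ·
    · █ █ █ █ █ █ ·
    · · █ █ █ █ █ ·
    · · · █ █ █ · ·
    · · · · █ █ · ·
    · · · · · █ · ·
    · · · · · · · ·
T2:
  2·area = 112  (B↔C swapped to make it positive)
  edge (7, 0)→(14, 14): d=(7,14) right/bottom  bias=-1
  edge (14, 14)→(8, 18): d=(-6,4) right/bottom  bias=-1
  edge (8, 18)→(7, 0): d=(-1,-18) top-left  bias=+0
    (4,2)@(9, 5): e=[7,74,31] → █
    (5,2)@(11, 5): e=[-21,66,67] → ·
    (4,3)@(9, 7): e=[21,62,29] → █
    (5,3)@(11, 7): e=[-7,54,65] → ·
    (4,4)@(9, 9): e=[35,50,27] → █
    (5,4)@(11, 9): e=[7,42,63] → █
    (6,4)@(13, 9): e=[-21,34,99] → ·
    (4,5)@(9, 11): e=[49,38,25] → █
    (6,5)@(13, 11): e=[-7,22,97] → ·
    (4,6)@(9, 13): e=[63,26,23] → █
    (6,6)@(13, 13): e=[7,10,95] → █
    (7,6)@(15, 13): e=[-21,2,131] → ·
  covered (12 px):
    · · · · · · · ·
    · · · · · · · ·
    · · · · █ · · ·
    · · · · █ · · ·
    · · · · █ █ · ·
    · · · · █ █ · ·
    · · · · █ █ █ ·
    · · · · █ █ · ·
    · · · · █ · · ·
    · · · · · · · ·
T3:
  2·area = 4
  edge (2, 14)→(1, 12): d=(-1,-2) top-left  bias=+0
  edge (1, 12)→(7, 20): d=(6,8) right/bottom  bias=-1
  edge (7, 20)→(2, 14): d=(-5,-6) top-left  bias=+0
    (1,7)@(3, 15): e=[1,2,1] → █
    (2,7)@(5, 15): e=[5,-14,13] → ·
    (1,8)@(3, 17): e=[-1,14,-9] → ·
  covered (1 px):
    · · · · · · · ·
    · · · · · · · ·
    · · · · · · · ·
    · · · · · · · ·
    · · · · · · · ·
    · · · · · · · ·
    · · · · · · · ·
    · █ · · · · · ·
    · · · · · · · ·
    · · · · · · · ·

Result: [75,3,63]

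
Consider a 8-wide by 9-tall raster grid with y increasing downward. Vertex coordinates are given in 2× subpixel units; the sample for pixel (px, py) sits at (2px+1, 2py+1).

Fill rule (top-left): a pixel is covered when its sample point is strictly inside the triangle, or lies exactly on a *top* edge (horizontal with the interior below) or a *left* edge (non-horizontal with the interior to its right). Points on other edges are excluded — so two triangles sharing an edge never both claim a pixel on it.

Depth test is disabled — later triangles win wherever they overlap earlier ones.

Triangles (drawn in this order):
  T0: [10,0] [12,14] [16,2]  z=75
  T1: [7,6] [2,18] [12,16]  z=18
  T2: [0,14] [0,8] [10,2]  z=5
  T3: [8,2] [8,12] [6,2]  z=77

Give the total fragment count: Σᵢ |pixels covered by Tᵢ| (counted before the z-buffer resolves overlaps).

T0:
  2·area = 80  (B↔C swapped to make it positive)
  edge (10, 0)→(16, 2): d=(6,2) right/bottom  bias=-1
  edge (16, 2)→(12, 14): d=(-4,12) right/bottom  bias=-1
  edge (12, 14)→(10, 0): d=(-2,-14) top-left  bias=+0
    (5,0)@(11, 1): e=[4,64,12] → █
    (6,0)@(13, 1): e=[0,40,40] → ·  [on edge]
    (5,1)@(11, 3): e=[16,56,8] → █
    (6,1)@(13, 3): e=[12,32,36] → █
    (7,1)@(15, 3): e=[8,8,64] → █
    (5,2)@(11, 5): e=[28,48,4] → █
    (7,2)@(15, 5): e=[20,0,60] → ·  [on edge]
    (5,3)@(11, 7): e=[40,40,0] → █  [on edge]
    (7,3)@(15, 7): e=[32,-8,56] → ·
    (5,4)@(11, 9): e=[52,32,-4] → ·
    (6,4)@(13, 9): e=[48,8,24] → █
    (7,4)@(15, 9): e=[44,-16,52] → ·
    (6,5)@(13, 11): e=[60,0,20] → ·  [on edge]
    (5,8)@(11, 17): e=[100,0,-20] → ·  [on edge]
  covered (9 px):
    · · · · · █ · ·
    · · · · · █ █ █
    · · · · · █ █ ·
    · · · · · █ █ ·
    · · · · · · █ ·
    · · · · · · · ·
    · · · · · · · ·
    · · · · · · · ·
    · · · · · · · ·
T1:
  2·area = 110  (B↔C swapped to make it positive)
  edge (7, 6)→(12, 16): d=(5,10) right/bottom  bias=-1
  edge (12, 16)→(2, 18): d=(-10,2) right/bottom  bias=-1
  edge (2, 18)→(7, 6): d=(5,-12) top-left  bias=+0
    (3,3)@(7, 7): e=[5,100,5] → █
    (4,3)@(9, 7): e=[-15,96,29] → ·
    (3,4)@(7, 9): e=[15,80,15] → █
    (4,4)@(9, 9): e=[-5,76,39] → ·
    (2,5)@(5, 11): e=[45,64,1] → █
    (4,5)@(9, 11): e=[5,56,49] → █
    (5,5)@(11, 11): e=[-15,52,73] → ·
    (2,6)@(5, 13): e=[55,44,11] → █
    (5,6)@(11, 13): e=[-5,32,83] → ·
    (2,7)@(5, 15): e=[65,24,21] → █
    (5,7)@(11, 15): e=[5,12,93] → █
    (6,7)@(13, 15): e=[-15,8,117] → ·
    (3,8)@(7, 17): e=[55,0,55] → ·  [on edge]
  covered (14 px):
    · · · · · · · ·
    · · · · · · · ·
    · · · · · · · ·
    · · · █ · · · ·
    · · · █ · · · ·
    · · █ █ █ · · ·
    · · █ █ █ · · ·
    · · █ █ █ █ · ·
    · █ █ · · · · ·
T2:
  2·area = 60
  edge (0, 14)→(0, 8): d=(0,-6) top-left  bias=+0
  edge (0, 8)→(10, 2): d=(10,-6) top-left  bias=+0
  edge (10, 2)→(0, 14): d=(-10,12) right/bottom  bias=-1
    (4,1)@(9, 3): e=[54,4,2] → █
    (5,1)@(11, 3): e=[66,16,-22] → ·
    (2,2)@(5, 5): e=[30,0,30] → █  [on edge]
    (3,2)@(7, 5): e=[42,12,6] → █
    (4,2)@(9, 5): e=[54,24,-18] → ·
    (1,3)@(3, 7): e=[18,8,34] → █
    (3,3)@(7, 7): e=[42,32,-14] → ·
    (0,4)@(1, 9): e=[6,16,38] → █
    (2,4)@(5, 9): e=[30,40,-10] → ·
    (0,5)@(1, 11): e=[6,36,18] → █
    (1,5)@(3, 11): e=[18,48,-6] → ·
    (0,6)@(1, 13): e=[6,56,-2] → ·
  covered (8 px):
    · · · · · · · ·
    · · · · █ · · ·
    · · █ █ · · · ·
    · █ █ · · · · ·
    █ █ · · · · · ·
    █ · · · · · · ·
    · · · · · · · ·
    · · · · · · · ·
    · · · · · · · ·
T3:
  2·area = 20
  edge (8, 2)→(8, 12): d=(0,10) right/bottom  bias=-1
  edge (8, 12)→(6, 2): d=(-2,-10) top-left  bias=+0
  edge (6, 2)→(8, 2): d=(2,0) top-left  bias=+0
    (3,1)@(7, 3): e=[10,8,2] → █
    (4,1)@(9, 3): e=[-10,28,2] → ·
    (3,2)@(7, 5): e=[10,4,6] → █
    (4,2)@(9, 5): e=[-10,24,6] → ·
    (3,3)@(7, 7): e=[10,0,10] → █  [on edge]
    (4,3)@(9, 7): e=[-10,20,10] → ·
    (3,4)@(7, 9): e=[10,-4,14] → ·
    (4,8)@(9, 17): e=[-10,0,30] → ·  [on edge]
  covered (3 px):
    · · · · · · · ·
    · · · █ · · · ·
    · · · █ · · · ·
    · · · █ · · · ·
    · · · · · · · ·
    · · · · · · · ·
    · · · · · · · ·
    · · · · · · · ·
    · · · · · · · ·

Final: 34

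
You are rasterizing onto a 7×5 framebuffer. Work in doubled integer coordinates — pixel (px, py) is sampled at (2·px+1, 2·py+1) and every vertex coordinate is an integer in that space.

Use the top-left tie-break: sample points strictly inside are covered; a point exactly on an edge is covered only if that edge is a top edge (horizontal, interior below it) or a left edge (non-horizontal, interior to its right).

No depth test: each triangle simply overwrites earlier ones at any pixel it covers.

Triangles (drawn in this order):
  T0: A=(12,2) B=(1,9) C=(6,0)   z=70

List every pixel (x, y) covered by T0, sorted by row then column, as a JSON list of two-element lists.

T0:
  2·area = 64
  edge (12, 2)→(1, 9): d=(-11,7) right/bottom  bias=-1
  edge (1, 9)→(6, 0): d=(5,-9) top-left  bias=+0
  edge (6, 0)→(12, 2): d=(6,2) right/bottom  bias=-1
    (3,0)@(7, 1): e=[46,14,4] → █
    (4,0)@(9, 1): e=[32,32,0] → ·  [on edge]
    (2,1)@(5, 3): e=[38,6,20] → █
    (4,1)@(9, 3): e=[10,42,12] → █
    (5,1)@(11, 3): e=[-4,60,8] → ·
    (2,2)@(5, 5): e=[16,16,32] → █
    (4,2)@(9, 5): e=[-12,52,24] → ·
    (1,3)@(3, 7): e=[8,8,48] → █
    (2,3)@(5, 7): e=[-6,26,44] → ·
    (3,3)@(7, 7): e=[-20,44,40] → ·
    (0,4)@(1, 9): e=[0,0,64] → ·  [on edge]
    (1,4)@(3, 9): e=[-14,18,60] → ·
  covered (7 px):
    · · · █ · · ·
    · · █ █ █ · ·
    · · █ █ · · ·
    · █ · · · · ·
    · · · · · · ·

Result: [[3,0],[2,1],[3,1],[4,1],[2,2],[3,2],[1,3]]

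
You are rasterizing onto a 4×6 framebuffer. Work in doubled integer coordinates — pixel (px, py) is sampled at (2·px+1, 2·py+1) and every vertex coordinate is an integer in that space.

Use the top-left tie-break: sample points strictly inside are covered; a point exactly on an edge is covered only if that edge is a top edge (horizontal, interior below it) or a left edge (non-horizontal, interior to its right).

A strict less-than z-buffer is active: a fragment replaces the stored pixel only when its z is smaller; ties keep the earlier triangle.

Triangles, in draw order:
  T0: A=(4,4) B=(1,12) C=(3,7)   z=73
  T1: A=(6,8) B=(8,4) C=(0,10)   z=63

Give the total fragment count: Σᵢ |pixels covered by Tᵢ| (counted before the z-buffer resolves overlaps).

T0:
  2·area = 1  (B↔C swapped to make it positive)
  edge (4, 4)→(3, 7): d=(-1,3) right/bottom  bias=-1
  edge (3, 7)→(1, 12): d=(-2,5) right/bottom  bias=-1
  edge (1, 12)→(4, 4): d=(3,-8) top-left  bias=+0
    (2,0)@(5, 1): e=[0,2,-1] → ·  [on edge]
    (1,3)@(3, 7): e=[0,0,1] → ·  [on edge]
  covered (0 px):
    · · · ·
    · · · ·
    · · · ·
    · · · ·
    · · · ·
    · · · ·
T1:
  2·area = 20  (B↔C swapped to make it positive)
  edge (6, 8)→(0, 10): d=(-6,2) right/bottom  bias=-1
  edge (0, 10)→(8, 4): d=(8,-6) top-left  bias=+0
  edge (8, 4)→(6, 8): d=(-2,4) right/bottom  bias=-1
    (3,2)@(7, 5): e=[16,2,2] → █
    (2,3)@(5, 7): e=[8,6,6] → █
    (3,3)@(7, 7): e=[4,18,-2] → ·
    (1,4)@(3, 9): e=[0,10,10] → ·  [on edge]
    (2,4)@(5, 9): e=[-4,22,2] → ·
  covered (2 px):
    · · · ·
    · · · ·
    · · · █
    · · █ ·
    · · · ·
    · · · ·

Answer: 2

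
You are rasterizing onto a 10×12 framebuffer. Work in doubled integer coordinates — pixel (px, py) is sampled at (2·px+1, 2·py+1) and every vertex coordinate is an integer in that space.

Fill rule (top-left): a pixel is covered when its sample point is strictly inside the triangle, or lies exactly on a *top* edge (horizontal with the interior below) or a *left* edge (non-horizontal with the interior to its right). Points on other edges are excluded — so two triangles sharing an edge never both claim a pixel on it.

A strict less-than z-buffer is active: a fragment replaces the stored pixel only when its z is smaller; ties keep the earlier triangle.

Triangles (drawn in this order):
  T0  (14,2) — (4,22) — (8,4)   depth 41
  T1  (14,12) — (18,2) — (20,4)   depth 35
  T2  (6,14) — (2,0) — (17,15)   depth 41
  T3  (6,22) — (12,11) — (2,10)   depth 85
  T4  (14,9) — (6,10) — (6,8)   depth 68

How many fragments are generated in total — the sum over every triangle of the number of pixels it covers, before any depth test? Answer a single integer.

T0:
  2·area = 100
  edge (14, 2)→(4, 22): d=(-10,20) right/bottom  bias=-1
  edge (4, 22)→(8, 4): d=(4,-18) top-left  bias=+0
  edge (8, 4)→(14, 2): d=(6,-2) top-left  bias=+0
    (8,0)@(17, 1): e=[-50,150,0] → ·  [on edge]
    (5,1)@(11, 3): e=[50,50,0] → █  [on edge]
    (6,1)@(13, 3): e=[10,86,4] → █
    (7,1)@(15, 3): e=[-30,122,8] → ·
    (2,2)@(5, 5): e=[150,-50,0] → ·  [on edge]
    (4,2)@(9, 5): e=[70,22,8] → █
    (6,2)@(13, 5): e=[-10,94,16] → ·
    (4,3)@(9, 7): e=[50,30,20] → █
    (6,3)@(13, 7): e=[-30,102,28] → ·
    (3,4)@(7, 9): e=[70,2,28] → █
    (5,4)@(11, 9): e=[-10,74,36] → ·
    (3,5)@(7, 11): e=[50,10,40] → █
  covered (13 px):
    · · · · · · · · · ·
    · · · · · █ █ · · ·
    · · · · █ █ · · · ·
    · · · · █ █ · · · ·
    · · · █ █ · · · · ·
    · · · █ █ · · · · ·
    · · · █ · · · · · ·
    · · · █ · · · · · ·
    · · · · · · · · · ·
    · · █ · · · · · · ·
    · · · · · · · · · ·
    · · · · · · · · · ·
T1:
  2·area = 28
  edge (14, 12)→(18, 2): d=(4,-10) top-left  bias=+0
  edge (18, 2)→(20, 4): d=(2,2) right/bottom  bias=-1
  edge (20, 4)→(14, 12): d=(-6,8) right/bottom  bias=-1
    (8,0)@(17, 1): e=[-14,0,42] → ·  [on edge]
    (9,1)@(19, 3): e=[14,0,14] → ·  [on edge]
    (8,2)@(17, 5): e=[2,8,18] → █
    (9,2)@(19, 5): e=[22,4,2] → █
    (8,3)@(17, 7): e=[10,12,6] → █
    (9,3)@(19, 7): e=[30,8,-10] → ·
    (8,4)@(17, 9): e=[18,16,-6] → ·
  covered (3 px):
    · · · · · · · · · ·
    · · · · · · · · · ·
    · · · · · · · · █ █
    · · · · · · · · █ ·
    · · · · · · · · · ·
    · · · · · · · · · ·
    · · · · · · · · · ·
    · · · · · · · · · ·
    · · · · · · · · · ·
    · · · · · · · · · ·
    · · · · · · · · · ·
    · · · · · · · · · ·
T2:
  2·area = 150
  edge (6, 14)→(2, 0): d=(-4,-14) top-left  bias=+0
  edge (2, 0)→(17, 15): d=(15,15) right/bottom  bias=-1
  edge (17, 15)→(6, 14): d=(-11,-1) top-left  bias=+0
    (1,0)@(3, 1): e=[10,0,140] → ·  [on edge]
    (1,1)@(3, 3): e=[2,30,118] → █
    (2,1)@(5, 3): e=[30,0,120] → ·  [on edge]
    (1,2)@(3, 5): e=[-6,60,96] → ·
    (2,2)@(5, 5): e=[22,30,98] → █
    (3,2)@(7, 5): e=[50,0,100] → ·  [on edge]
    (2,3)@(5, 7): e=[14,60,76] → █
    (3,3)@(7, 7): e=[42,30,78] → █
    (4,3)@(9, 7): e=[70,0,80] → ·  [on edge]
    (2,4)@(5, 9): e=[6,90,54] → █
    (4,4)@(9, 9): e=[62,30,58] → █
    (5,4)@(11, 9): e=[90,0,60] → ·  [on edge]
    (6,5)@(13, 11): e=[110,0,40] → ·  [on edge]
    (7,6)@(15, 13): e=[130,0,20] → ·  [on edge]
    (8,7)@(17, 15): e=[150,0,0] → ·  [on edge]
    (9,8)@(19, 17): e=[170,0,-20] → ·  [on edge]
  covered (14 px):
    · · · · · · · · · ·
    · █ · · · · · · · ·
    · · █ · · · · · · ·
    · · █ █ · · · · · ·
    · · █ █ █ · · · · ·
    · · · █ █ █ · · · ·
    · · · █ █ █ █ · · ·
    · · · · · · · · · ·
    · · · · · · · · · ·
    · · · · · · · · · ·
    · · · · · · · · · ·
    · · · · · · · · · ·
T3:
  2·area = 116  (B↔C swapped to make it positive)
  edge (6, 22)→(2, 10): d=(-4,-12) top-left  bias=+0
  edge (2, 10)→(12, 11): d=(10,1) right/bottom  bias=-1
  edge (12, 11)→(6, 22): d=(-6,11) right/bottom  bias=-1
    (0,3)@(1, 7): e=[0,-29,145] → ·  [on edge]
    (1,5)@(3, 11): e=[8,9,99] → █
    (2,5)@(5, 11): e=[32,7,77] → █
    (3,5)@(7, 11): e=[56,5,55] → █
    (4,5)@(9, 11): e=[80,3,33] → █
    (5,5)@(11, 11): e=[104,1,11] → █
    (6,5)@(13, 11): e=[128,-1,-11] → ·
    (1,6)@(3, 13): e=[0,29,87] → █  [on edge]
    (5,6)@(11, 13): e=[96,21,-1] → ·
    (1,7)@(3, 15): e=[-8,49,75] → ·
    (2,7)@(5, 15): e=[16,47,53] → █
    (5,7)@(11, 15): e=[88,41,-13] → ·
    (2,9)@(5, 19): e=[0,87,29] → █  [on edge]
  covered (16 px):
    · · · · · · · · · ·
    · · · · · · · · · ·
    · · · · · · · · · ·
    · · · · · · · · · ·
    · · · · · · · · · ·
    · █ █ █ █ █ · · · ·
    · █ █ █ █ · · · · ·
    · · █ █ █ · · · · ·
    · · █ █ · · · · · ·
    · · █ █ · · · · · ·
    · · · · · · · · · ·
    · · · · · · · · · ·
T4:
  2·area = 16
  edge (14, 9)→(6, 10): d=(-8,1) right/bottom  bias=-1
  edge (6, 10)→(6, 8): d=(0,-2) top-left  bias=+0
  edge (6, 8)→(14, 9): d=(8,1) right/bottom  bias=-1
    (3,4)@(7, 9): e=[7,2,7] → █
    (4,4)@(9, 9): e=[5,6,5] → █
    (5,4)@(11, 9): e=[3,10,3] → █
    (6,4)@(13, 9): e=[1,14,1] → █
    (7,4)@(15, 9): e=[-1,18,-1] → ·
    (3,5)@(7, 11): e=[-9,2,23] → ·
    (4,5)@(9, 11): e=[-11,6,21] → ·
    (5,5)@(11, 11): e=[-13,10,19] → ·
    (6,5)@(13, 11): e=[-15,14,17] → ·
  covered (4 px):
    · · · · · · · · · ·
    · · · · · · · · · ·
    · · · · · · · · · ·
    · · · · · · · · · ·
    · · · █ █ █ █ · · ·
    · · · · · · · · · ·
    · · · · · · · · · ·
    · · · · · · · · · ·
    · · · · · · · · · ·
    · · · · · · · · · ·
    · · · · · · · · · ·
    · · · · · · · · · ·

Final: 50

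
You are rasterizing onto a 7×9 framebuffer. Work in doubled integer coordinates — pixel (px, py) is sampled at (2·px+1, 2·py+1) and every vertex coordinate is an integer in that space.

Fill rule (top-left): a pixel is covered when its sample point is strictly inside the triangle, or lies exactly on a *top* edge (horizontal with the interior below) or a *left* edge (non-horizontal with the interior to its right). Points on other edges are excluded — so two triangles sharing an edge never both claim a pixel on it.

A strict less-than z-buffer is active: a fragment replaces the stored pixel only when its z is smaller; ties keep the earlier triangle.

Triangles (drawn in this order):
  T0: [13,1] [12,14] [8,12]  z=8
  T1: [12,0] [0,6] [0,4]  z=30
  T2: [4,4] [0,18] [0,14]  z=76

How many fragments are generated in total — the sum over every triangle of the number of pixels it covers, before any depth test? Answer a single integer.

T0:
  2·area = 54
  edge (13, 1)→(12, 14): d=(-1,13) right/bottom  bias=-1
  edge (12, 14)→(8, 12): d=(-4,-2) top-left  bias=+0
  edge (8, 12)→(13, 1): d=(5,-11) top-left  bias=+0
    (6,0)@(13, 1): e=[0,54,0] → ·  [on edge]
    (5,3)@(11, 7): e=[20,26,8] → █
    (6,3)@(13, 7): e=[-6,30,30] → ·
    (5,4)@(11, 9): e=[18,18,18] → █
    (6,4)@(13, 9): e=[-8,22,40] → ·
    (4,5)@(9, 11): e=[42,6,6] → █
    (6,5)@(13, 11): e=[-10,14,50] → ·
    (4,6)@(9, 13): e=[40,-2,16] → ·
    (5,6)@(11, 13): e=[14,2,38] → █
    (6,6)@(13, 13): e=[-12,6,60] → ·
    (5,7)@(11, 15): e=[12,-6,48] → ·
  covered (5 px):
    · · · · · · ·
    · · · · · · ·
    · · · · · · ·
    · · · · · █ ·
    · · · · · █ ·
    · · · · █ █ ·
    · · · · · █ ·
    · · · · · · ·
    · · · · · · ·
T1:
  2·area = 24
  edge (12, 0)→(0, 6): d=(-12,6) right/bottom  bias=-1
  edge (0, 6)→(0, 4): d=(0,-2) top-left  bias=+0
  edge (0, 4)→(12, 0): d=(12,-4) top-left  bias=+0
    (4,0)@(9, 1): e=[6,18,0] → █  [on edge]
    (5,0)@(11, 1): e=[-6,22,8] → ·
    (1,1)@(3, 3): e=[18,6,0] → █  [on edge]
    (2,1)@(5, 3): e=[6,10,8] → █
    (3,1)@(7, 3): e=[-6,14,16] → ·
    (4,1)@(9, 3): e=[-18,18,24] → ·
    (0,2)@(1, 5): e=[6,2,16] → █
    (1,2)@(3, 5): e=[-6,6,24] → ·
    (2,2)@(5, 5): e=[-18,10,32] → ·
    (0,3)@(1, 7): e=[-18,2,40] → ·
  covered (4 px):
    · · · · █ · ·
    · █ █ · · · ·
    █ · · · · · ·
    · · · · · · ·
    · · · · · · ·
    · · · · · · ·
    · · · · · · ·
    · · · · · · ·
    · · · · · · ·
T2:
  2·area = 16
  edge (4, 4)→(0, 18): d=(-4,14) right/bottom  bias=-1
  edge (0, 18)→(0, 14): d=(0,-4) top-left  bias=+0
  edge (0, 14)→(4, 4): d=(4,-10) top-left  bias=+0
    (1,3)@(3, 7): e=[2,12,2] → █
    (2,3)@(5, 7): e=[-26,20,22] → ·
    (1,4)@(3, 9): e=[-6,12,10] → ·
    (0,6)@(1, 13): e=[6,4,6] → █
    (1,6)@(3, 13): e=[-22,12,26] → ·
    (0,7)@(1, 15): e=[-2,4,14] → ·
  covered (2 px):
    · · · · · · ·
    · · · · · · ·
    · · · · · · ·
    · █ · · · · ·
    · · · · · · ·
    · · · · · · ·
    █ · · · · · ·
    · · · · · · ·
    · · · · · · ·

Result: 11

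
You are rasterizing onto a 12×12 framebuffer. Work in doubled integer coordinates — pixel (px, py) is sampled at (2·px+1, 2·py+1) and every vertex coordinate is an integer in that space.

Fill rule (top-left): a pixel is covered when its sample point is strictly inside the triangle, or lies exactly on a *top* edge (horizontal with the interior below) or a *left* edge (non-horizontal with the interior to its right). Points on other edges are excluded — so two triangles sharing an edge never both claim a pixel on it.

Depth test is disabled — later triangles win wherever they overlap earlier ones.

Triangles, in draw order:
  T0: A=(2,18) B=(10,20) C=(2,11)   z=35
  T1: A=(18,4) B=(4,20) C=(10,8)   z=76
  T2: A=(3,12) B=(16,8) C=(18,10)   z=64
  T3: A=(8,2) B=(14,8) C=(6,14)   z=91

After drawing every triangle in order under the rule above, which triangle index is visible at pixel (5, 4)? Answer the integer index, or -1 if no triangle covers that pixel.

T0:
  2·area = 56  (B↔C swapped to make it positive)
  edge (2, 18)→(2, 11): d=(0,-7) top-left  bias=+0
  edge (2, 11)→(10, 20): d=(8,9) right/bottom  bias=-1
  edge (10, 20)→(2, 18): d=(-8,-2) top-left  bias=+0
    (1,6)@(3, 13): e=[7,7,42] → X
    (2,6)@(5, 13): e=[21,-11,46] → .
    (1,7)@(3, 15): e=[7,23,26] → X
    (2,7)@(5, 15): e=[21,5,30] → X
    (3,7)@(7, 15): e=[35,-13,34] → .
    (1,8)@(3, 17): e=[7,39,10] → X
    (3,8)@(7, 17): e=[35,3,18] → X
    (4,8)@(9, 17): e=[49,-15,22] → .
    (1,9)@(3, 19): e=[7,55,-6] → .
    (2,9)@(5, 19): e=[21,37,-2] → .
    (3,9)@(7, 19): e=[35,19,2] → X
    (4,9)@(9, 19): e=[49,1,6] → X
  covered (8 px):
    . . . . . . . . . . . .
    . . . . . . . . . . . .
    . . . . . . . . . . . .
    . . . . . . . . . . . .
    . . . . . . . . . . . .
    . . . . . . . . . . . .
    . X . . . . . . . . . .
    . X X . . . . . . . . .
    . X X X . . . . . . . .
    . . . X X . . . . . . .
    . . . . . . . . . . . .
    . . . . . . . . . . . .
T1:
  2·area = 72
  edge (18, 4)→(4, 20): d=(-14,16) right/bottom  bias=-1
  edge (4, 20)→(10, 8): d=(6,-12) top-left  bias=+0
  edge (10, 8)→(18, 4): d=(8,-4) top-left  bias=+0
    (8,2)@(17, 5): e=[2,66,4] → X
    (9,2)@(19, 5): e=[-30,90,12] → .
    (6,3)@(13, 7): e=[38,30,4] → X
    (7,3)@(15, 7): e=[6,54,12] → X
    (8,3)@(17, 7): e=[-26,78,20] → .
    (5,4)@(11, 9): e=[42,18,12] → X
    (7,4)@(15, 9): e=[-22,66,28] → .
    (4,5)@(9, 11): e=[46,6,20] → X
    (6,5)@(13, 11): e=[-18,54,36] → .
    (4,6)@(9, 13): e=[18,18,36] → X
    (5,6)@(11, 13): e=[-14,42,44] → .
    (3,7)@(7, 15): e=[22,6,44] → X
  covered (9 px):
    . . . . . . . . . . . .
    . . . . . . . . . . . .
    . . . . . . . . X . . .
    . . . . . . X X . . . .
    . . . . . X X . . . . .
    . . . . X X . . . . . .
    . . . . X . . . . . . .
    . . . X . . . . . . . .
    . . . . . . . . . . . .
    . . . . . . . . . . . .
    . . . . . . . . . . . .
    . . . . . . . . . . . .
T2:
  2·area = 34
  edge (3, 12)→(16, 8): d=(13,-4) top-left  bias=+0
  edge (16, 8)→(18, 10): d=(2,2) right/bottom  bias=-1
  edge (18, 10)→(3, 12): d=(-15,2) right/bottom  bias=-1
    (4,0)@(9, 1): e=[-119,0,153] → .  [on edge]
    (5,1)@(11, 3): e=[-85,0,119] → .  [on edge]
    (6,2)@(13, 5): e=[-51,0,85] → .  [on edge]
    (7,3)@(15, 7): e=[-17,0,51] → .  [on edge]
    (6,4)@(13, 9): e=[1,8,25] → X
    (7,4)@(15, 9): e=[9,4,21] → X
    (8,4)@(17, 9): e=[17,0,17] → .  [on edge]
    (3,5)@(7, 11): e=[3,24,7] → X
    (4,5)@(9, 11): e=[11,20,3] → X
    (5,5)@(11, 11): e=[19,16,-1] → .
    (6,5)@(13, 11): e=[27,12,-5] → .
    (7,5)@(15, 11): e=[35,8,-9] → .
    (9,5)@(19, 11): e=[51,0,-17] → .  [on edge]
    (10,6)@(21, 13): e=[85,0,-51] → .  [on edge]
    (11,7)@(23, 15): e=[119,0,-85] → .  [on edge]
  covered (4 px):
    . . . . . . . . . . . .
    . . . . . . . . . . . .
    . . . . . . . . . . . .
    . . . . . . . . . . . .
    . . . . . . X X . . . .
    . . . X X . . . . . . .
    . . . . . . . . . . . .
    . . . . . . . . . . . .
    . . . . . . . . . . . .
    . . . . . . . . . . . .
    . . . . . . . . . . . .
    . . . . . . . . . . . .
T3:
  2·area = 84
  edge (8, 2)→(14, 8): d=(6,6) right/bottom  bias=-1
  edge (14, 8)→(6, 14): d=(-8,6) right/bottom  bias=-1
  edge (6, 14)→(8, 2): d=(2,-12) top-left  bias=+0
    (3,0)@(7, 1): e=[0,98,-14] → .  [on edge]
    (4,1)@(9, 3): e=[0,70,14] → .  [on edge]
    (4,2)@(9, 5): e=[12,54,18] → X
    (5,2)@(11, 5): e=[0,42,42] → .  [on edge]
    (4,3)@(9, 7): e=[24,38,22] → X
    (5,3)@(11, 7): e=[12,26,46] → X
    (6,3)@(13, 7): e=[0,14,70] → .  [on edge]
    (3,4)@(7, 9): e=[48,34,2] → X
    (6,4)@(13, 9): e=[12,-2,74] → .
    (7,4)@(15, 9): e=[0,-14,98] → .  [on edge]
    (3,5)@(7, 11): e=[60,18,6] → X
    (5,5)@(11, 11): e=[36,-6,54] → .
    (8,5)@(17, 11): e=[0,-42,126] → .  [on edge]
    (9,6)@(19, 13): e=[0,-70,154] → .  [on edge]
    (10,7)@(21, 15): e=[0,-98,182] → .  [on edge]
    (11,8)@(23, 17): e=[0,-126,210] → .  [on edge]
  covered (9 px):
    . . . . . . . . . . . .
    . . . . . . . . . . . .
    . . . . X . . . . . . .
    . . . . X X . . . . . .
    . . . X X X . . . . . .
    . . . X X . . . . . . .
    . . . X . . . . . . . .
    . . . . . . . . . . . .
    . . . . . . . . . . . .
    . . . . . . . . . . . .
    . . . . . . . . . . . .
    . . . . . . . . . . . .

Z-buffer (winner per pixel, '.' = empty):
  . . . . . . . . . . . .
  . . . . . . . . . . . .
  . . . . 3 . . . 1 . . .
  . . . . 3 3 1 1 . . . .
  . . . 3 3 3 2 2 . . . .
  . . . 3 3 1 . . . . . .
  . 0 . 3 1 . . . . . . .
  . 0 0 1 . . . . . . . .
  . 0 0 0 . . . . . . . .
  . . . 0 0 . . . . . . .
  . . . . . . . . . . . .
  . . . . . . . . . . . .

Result: 3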